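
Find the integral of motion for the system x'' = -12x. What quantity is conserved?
E = (x')^2 + 12x^2

Multiply the equation by x':
x' * x'' = -12x * x'
The left side is d/dt[(x')^2/2] and the right side is d/dt[-12x^2/2], so
d/dt[(x')^2/2 + 12x^2/2] = 0, i.e. (x')^2/2 + 12x^2/2 = constant.
Multiplying by 2, the integral of motion is E = (x')^2 + 12x^2.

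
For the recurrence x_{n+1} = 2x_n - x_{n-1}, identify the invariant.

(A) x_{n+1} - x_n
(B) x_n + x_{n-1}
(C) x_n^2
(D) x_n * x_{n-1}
A

For the recurrence x_{n+1} = 2x_n - x_{n-1}:

If x_{n+1} = 2x_n - x_{n-1}, then:
x_{n+1} - x_n = x_n - x_{n-1}
The first difference is constant throughout the sequence.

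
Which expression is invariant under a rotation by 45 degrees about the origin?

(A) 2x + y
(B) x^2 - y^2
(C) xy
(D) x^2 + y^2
D

A rotation by 45 degrees sends (x, y) to (sqrt(2)x/2 - sqrt(2)y/2, sqrt(2)x/2 + sqrt(2)y/2).
Substitute the transformed coordinates into each option and compare with the original:
(A) 2x + y  ->  2(sqrt(2)x/2 - sqrt(2)y/2) + (sqrt(2)x/2 + sqrt(2)y/2) = 3sqrt(2)x/2 - sqrt(2)y/2   [differs from 2x + y: not invariant]
(B) x^2 - y^2  ->  (sqrt(2)x/2 - sqrt(2)y/2)^2 - (sqrt(2)x/2 + sqrt(2)y/2)^2 = -2xy   [differs from x^2 - y^2: not invariant]
(C) xy  ->  (sqrt(2)x/2 - sqrt(2)y/2)(sqrt(2)x/2 + sqrt(2)y/2) = x^2/2 - y^2/2   [differs from xy: not invariant]
(D) x^2 + y^2  ->  (sqrt(2)x/2 - sqrt(2)y/2)^2 + (sqrt(2)x/2 + sqrt(2)y/2)^2 = x^2 + y^2   [equals x^2 + y^2: invariant]

Only option (D), x^2 + y^2, is unchanged by the transformation.
Geometrically, x^2 + y^2 is the squared distance from the origin, which every rotation about the origin preserves.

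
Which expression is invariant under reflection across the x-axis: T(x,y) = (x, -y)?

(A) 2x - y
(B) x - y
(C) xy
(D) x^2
D

The map is reflection across the x-axis: T(x,y) = (x, -y).
Substitute the transformed coordinates into each option and compare with the original:
(A) 2x - y  ->  2(x) - (-y) = 2x + y   [differs from 2x - y: not invariant]
(B) x - y  ->  (x) - (-y) = x + y   [differs from x - y: not invariant]
(C) xy  ->  (x)(-y) = -xy   [differs from xy: not invariant]
(D) x^2  ->  (x)^2 = x^2   [equals x^2: invariant]

Only option (D), x^2, is unchanged by the transformation.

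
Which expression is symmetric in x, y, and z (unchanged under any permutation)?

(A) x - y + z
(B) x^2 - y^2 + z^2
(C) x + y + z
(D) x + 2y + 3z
C

A symmetric expression is unchanged when the variables are permuted; here the transformation to test is the swap (x, y) -> (y, x).
A symmetric expression must survive every permutation; the single swap x <-> y already eliminates the distractors, and the keyed expression is also unchanged by x <-> z and y <-> z (each variable enters it in exactly the same way).
Substitute the transformed coordinates into each option and compare with the original:
(A) x - y + z  ->  (y) - (x) + z = -x + y + z   [differs from x - y + z: not invariant]
(B) x^2 - y^2 + z^2  ->  (y)^2 - (x)^2 + z^2 = -x^2 + y^2 + z^2   [differs from x^2 - y^2 + z^2: not invariant]
(C) x + y + z  ->  (y) + (x) + z = x + y + z   [equals x + y + z: invariant]
(D) x + 2y + 3z  ->  (y) + 2(x) + 3z = 2x + y + 3z   [differs from x + 2y + 3z: not invariant]

Only option (C), x + y + z, is unchanged by the transformation.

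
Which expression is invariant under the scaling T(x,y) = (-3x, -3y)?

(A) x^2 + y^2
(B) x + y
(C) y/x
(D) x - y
C

Under the uniform scaling T(x,y) = (-3x, -3y):
Substitute the transformed coordinates into each option and compare with the original:
(A) x^2 + y^2  ->  (-3x)^2 + (-3y)^2 = 9x^2 + 9y^2   [differs from x^2 + y^2: not invariant]
(B) x + y  ->  (-3x) + (-3y) = -3x - 3y   [differs from x + y: not invariant]
(C) y/x  ->  (-3y)/(-3x) = y/x   [equals y/x: invariant]
(D) x - y  ->  (-3x) - (-3y) = -3x + 3y   [differs from x - y: not invariant]

Only option (C), y/x, is unchanged by the transformation.
The common factor -3 cancels in a ratio of coordinates, while sums, products and sums of squares pick up factors of -3 or 9.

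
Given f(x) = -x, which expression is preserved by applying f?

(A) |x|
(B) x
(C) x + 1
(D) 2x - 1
A

For f(x) = -x:
Applying f replaces x by -x. Since |-x| = |x|, the absolute value is unchanged by f, whereas x -> -x, 2x - 1 -> -2x - 1 and x + 1 -> -x + 1 all change.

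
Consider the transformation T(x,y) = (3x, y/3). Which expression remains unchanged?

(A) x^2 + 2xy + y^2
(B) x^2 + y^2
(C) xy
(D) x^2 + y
C

An expression E(x,y) is invariant under T if E(T(x,y)) = E(x,y). Here T(x,y) = (3x, y/3).
Substitute the transformed coordinates into each option and compare with the original:
(A) x^2 + 2xy + y^2  ->  (3x)^2 + 2(3x)(y/3) + (y/3)^2 = 9x^2 + 2xy + y^2/9   [differs from x^2 + 2xy + y^2: not invariant]
(B) x^2 + y^2  ->  (3x)^2 + (y/3)^2 = 9x^2 + y^2/9   [differs from x^2 + y^2: not invariant]
(C) xy  ->  (3x)(y/3) = xy   [equals xy: invariant]
(D) x^2 + y  ->  (3x)^2 + (y/3) = 9x^2 + y/3   [differs from x^2 + y: not invariant]

Only option (C), xy, is unchanged by the transformation.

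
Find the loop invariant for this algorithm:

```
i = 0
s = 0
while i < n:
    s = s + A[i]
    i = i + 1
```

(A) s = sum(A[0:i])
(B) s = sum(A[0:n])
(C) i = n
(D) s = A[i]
A

A loop invariant must hold before the first iteration and be re-established by every execution of the body.

(A) s = sum(A[0:i]): Initially i = 0 and s = 0 = sum of the empty slice A[0:0]. If s = sum(A[0:i]) holds at the top of an iteration, the body sets s to sum(A[0:i]) + A[i] = sum(A[0:i+1]) and then i to i+1, so s = sum(A[0:i]) holds again. At exit i = n, giving s = sum(A[0:n]).

The other options fail:
(B) s = sum(A[0:n]): false before the loop (s = 0, not the full sum) -- it only becomes true at exit.
(C) i = n: false initially (i = 0); it is the exit condition, not an invariant.
(D) s = A[i]: after the first iteration s = A[0] but i = 1, so s = A[i] compares s with the wrong element (and fails in general).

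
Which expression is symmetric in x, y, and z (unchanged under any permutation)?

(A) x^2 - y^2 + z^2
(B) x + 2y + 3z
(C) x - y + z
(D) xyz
D

A symmetric expression is unchanged when the variables are permuted; here the transformation to test is the swap (x, y) -> (y, x).
A symmetric expression must survive every permutation; the single swap x <-> y already eliminates the distractors, and the keyed expression is also unchanged by x <-> z and y <-> z (each variable enters it in exactly the same way).
Substitute the transformed coordinates into each option and compare with the original:
(A) x^2 - y^2 + z^2  ->  (y)^2 - (x)^2 + z^2 = -x^2 + y^2 + z^2   [differs from x^2 - y^2 + z^2: not invariant]
(B) x + 2y + 3z  ->  (y) + 2(x) + 3z = 2x + y + 3z   [differs from x + 2y + 3z: not invariant]
(C) x - y + z  ->  (y) - (x) + z = -x + y + z   [differs from x - y + z: not invariant]
(D) xyz  ->  (y)(x)z = xyz   [equals xyz: invariant]

Only option (D), xyz, is unchanged by the transformation.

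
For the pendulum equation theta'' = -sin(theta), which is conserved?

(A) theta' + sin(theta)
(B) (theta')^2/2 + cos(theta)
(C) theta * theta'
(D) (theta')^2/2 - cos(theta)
D

A first integral I satisfies dI/dt = 0 along every solution. Differentiate each option and use the equation of motion:
(A) d/dt[theta' + sin(theta)] = theta'' + cos(theta) theta' = -sin(theta) + theta' cos(theta), not identically 0
(B) d/dt[(theta')^2/2 + cos(theta)] = theta' theta'' - sin(theta) theta' = -2 theta' sin(theta), not identically 0
(C) d/dt[theta * theta'] = (theta')^2 + theta theta'' = (theta')^2 - theta sin(theta), not identically 0
(D) d/dt[(theta')^2/2 - cos(theta)] = theta' theta'' + sin(theta) theta' = theta'(-sin(theta)) + theta' sin(theta) = 0

Only (D) has zero time-derivative. This is the total energy: kinetic (theta')^2/2 plus potential -cos(theta).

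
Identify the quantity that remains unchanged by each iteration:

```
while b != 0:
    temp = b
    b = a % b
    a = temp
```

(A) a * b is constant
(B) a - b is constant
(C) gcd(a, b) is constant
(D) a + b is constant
C

A loop invariant must hold before the first iteration and be re-established by every execution of the body.

(C) gcd(a, b) is constant: One iteration replaces (a, b) by (b, a mod b). Since a mod b = a - q*b for an integer q, any common divisor of a and b divides b and a mod b, and conversely; hence gcd(b, a mod b) = gcd(a, b). For instance (22, 8) -> (8, 6) keeps gcd = 2. At exit b = 0 and a = gcd of the original inputs.

The other options fail:
(A) a * b is constant: e.g. (a, b) = (22, 8) -> (8, 6): the product goes from 176 to 48.
(B) a - b is constant: e.g. (a, b) = (22, 8) -> (8, 6): the difference goes from 14 to 2.
(D) a + b is constant: e.g. (a, b) = (22, 8) -> (8, 6): the sum goes from 30 to 14.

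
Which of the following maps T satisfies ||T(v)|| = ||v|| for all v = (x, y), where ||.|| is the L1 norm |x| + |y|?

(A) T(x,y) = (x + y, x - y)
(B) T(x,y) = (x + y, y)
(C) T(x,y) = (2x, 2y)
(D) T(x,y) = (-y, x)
D

A transformation preserves a norm if ||T(v)|| = ||v|| for every v; a single vector where the norm changes rules an option out.

(A) T(x,y) = (x + y, x - y): v = (1, 0) has norm |1| + |0| = 1, but T(v) = (1, 1) has norm 2 -- not preserved.
(B) T(x,y) = (x + y, y): v = (0, 1) has norm |0| + |1| = 1, but T(v) = (1, 1) has norm 2 -- not preserved.
(C) T(x,y) = (2x, 2y): v = (1, 0) has norm |1| + |0| = 1, but T(v) = (2, 0) has norm 2 -- not preserved.
(D) T(x,y) = (-y, x): preserves the norm -- it only permutes the coordinates and/or flips signs, which leaves |x| + |y| unchanged.

Therefore the answer is (D).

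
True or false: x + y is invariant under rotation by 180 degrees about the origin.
False

Applying rotation by 180 degrees: x' = x*cos(180 degrees) - y*sin(180 degrees) = -x, y' = x*sin(180 degrees) + y*cos(180 degrees) = -y

Substituting into x + y:
(-x) + (-y)
= -x - y

This differs from the original expression x + y, so it is NOT invariant.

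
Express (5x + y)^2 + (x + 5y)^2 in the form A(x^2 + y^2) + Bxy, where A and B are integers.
26(x^2 + y^2) + 20xy

Expanding: (5x + y)^2 = 25x^2 + 10xy + y^2
(x + 5y)^2 = x^2 + 10xy + 25y^2
Sum = (25+1)(x^2+y^2) + 20xy = 26(x^2 + y^2) + 20xy
This is symmetric in x and y.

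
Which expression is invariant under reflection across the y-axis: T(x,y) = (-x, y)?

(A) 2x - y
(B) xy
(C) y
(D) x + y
C

The map is reflection across the y-axis: T(x,y) = (-x, y).
Substitute the transformed coordinates into each option and compare with the original:
(A) 2x - y  ->  2(-x) - (y) = -2x - y   [differs from 2x - y: not invariant]
(B) xy  ->  (-x)(y) = -xy   [differs from xy: not invariant]
(C) y  ->  (y) = y   [equals y: invariant]
(D) x + y  ->  (-x) + (y) = -x + y   [differs from x + y: not invariant]

Only option (C), y, is unchanged by the transformation.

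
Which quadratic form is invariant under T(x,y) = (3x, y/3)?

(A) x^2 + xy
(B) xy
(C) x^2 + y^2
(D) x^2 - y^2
B

T multiplies x by 3 and divides y by 3.
Substitute the transformed coordinates into each option and compare with the original:
(A) x^2 + xy  ->  (3x)^2 + (3x)(y/3) = 9x^2 + xy   [differs from x^2 + xy: not invariant]
(B) xy  ->  (3x)(y/3) = xy   [equals xy: invariant]
(C) x^2 + y^2  ->  (3x)^2 + (y/3)^2 = 9x^2 + y^2/9   [differs from x^2 + y^2: not invariant]
(D) x^2 - y^2  ->  (3x)^2 - (y/3)^2 = 9x^2 - y^2/9   [differs from x^2 - y^2: not invariant]

Only option (B), xy, is unchanged by the transformation.
The factors 3 and 1/3 cancel only in the pure product xy.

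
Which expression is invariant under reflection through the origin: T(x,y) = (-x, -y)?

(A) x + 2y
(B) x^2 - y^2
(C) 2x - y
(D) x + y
B

The map is reflection through the origin: T(x,y) = (-x, -y).
Substitute the transformed coordinates into each option and compare with the original:
(A) x + 2y  ->  (-x) + 2(-y) = -x - 2y   [differs from x + 2y: not invariant]
(B) x^2 - y^2  ->  (-x)^2 - (-y)^2 = x^2 - y^2   [equals x^2 - y^2: invariant]
(C) 2x - y  ->  2(-x) - (-y) = -2x + y   [differs from 2x - y: not invariant]
(D) x + y  ->  (-x) + (-y) = -x - y   [differs from x + y: not invariant]

Only option (B), x^2 - y^2, is unchanged by the transformation.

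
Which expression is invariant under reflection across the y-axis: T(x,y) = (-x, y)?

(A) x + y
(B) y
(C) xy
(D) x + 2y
B

The map is reflection across the y-axis: T(x,y) = (-x, y).
Substitute the transformed coordinates into each option and compare with the original:
(A) x + y  ->  (-x) + (y) = -x + y   [differs from x + y: not invariant]
(B) y  ->  (y) = y   [equals y: invariant]
(C) xy  ->  (-x)(y) = -xy   [differs from xy: not invariant]
(D) x + 2y  ->  (-x) + 2(y) = -x + 2y   [differs from x + 2y: not invariant]

Only option (B), y, is unchanged by the transformation.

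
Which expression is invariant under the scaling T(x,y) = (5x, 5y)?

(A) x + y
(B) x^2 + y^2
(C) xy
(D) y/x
D

Under the uniform scaling T(x,y) = (5x, 5y):
Substitute the transformed coordinates into each option and compare with the original:
(A) x + y  ->  (5x) + (5y) = 5x + 5y   [differs from x + y: not invariant]
(B) x^2 + y^2  ->  (5x)^2 + (5y)^2 = 25x^2 + 25y^2   [differs from x^2 + y^2: not invariant]
(C) xy  ->  (5x)(5y) = 25xy   [differs from xy: not invariant]
(D) y/x  ->  (5y)/(5x) = y/x   [equals y/x: invariant]

Only option (D), y/x, is unchanged by the transformation.
The common factor 5 cancels in a ratio of coordinates, while sums, products and sums of squares pick up factors of 5 or 25.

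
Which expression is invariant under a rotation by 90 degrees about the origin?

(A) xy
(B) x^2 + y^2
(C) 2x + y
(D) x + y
B

A rotation by 90 degrees sends (x, y) to (-y, x).
Substitute the transformed coordinates into each option and compare with the original:
(A) xy  ->  (-y)(x) = -xy   [differs from xy: not invariant]
(B) x^2 + y^2  ->  (-y)^2 + (x)^2 = x^2 + y^2   [equals x^2 + y^2: invariant]
(C) 2x + y  ->  2(-y) + (x) = x - 2y   [differs from 2x + y: not invariant]
(D) x + y  ->  (-y) + (x) = x - y   [differs from x + y: not invariant]

Only option (B), x^2 + y^2, is unchanged by the transformation.
Geometrically, x^2 + y^2 is the squared distance from the origin, which every rotation about the origin preserves.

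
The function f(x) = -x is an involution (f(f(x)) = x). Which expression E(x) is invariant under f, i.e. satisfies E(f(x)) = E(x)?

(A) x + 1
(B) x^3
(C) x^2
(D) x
C

Replace x by f(x) = -x in each option and simplify. As a quick numerical cross-check, also compare E(5) with E(f(5)) = E(-5).

(A) x + 1  ->  (-x) + 1 = 1 - x; check: E(5) = 6 but E(-5) = -4.   [not invariant]
(B) x^3  ->  (-x)^3 = -x^3; check: E(5) = 125 but E(-5) = -125.   [not invariant]
(C) x^2  ->  (-x)^2, which simplifies back to x^2; check: E(5) = 25, E(-5) = 25.   [invariant]
(D) x  ->  (-x) = -x; check: E(5) = 5 but E(-5) = -5.   [not invariant]

Only (C) is unchanged. E is symmetric under swapping x with f(x) = -x, which is exactly what an involution does.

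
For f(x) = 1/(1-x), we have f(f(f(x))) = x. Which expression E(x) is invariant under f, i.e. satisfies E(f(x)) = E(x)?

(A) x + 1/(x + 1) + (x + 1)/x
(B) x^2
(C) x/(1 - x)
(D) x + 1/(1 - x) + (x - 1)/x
D

Replace x by f(x) = 1/(1 - x) in each option and simplify. As a quick numerical cross-check, also compare E(5) with E(f(5)) = E(-1/4).

(A) x + 1/(x + 1) + (x + 1)/x  ->  (1/(1 - x)) + 1/((1/(1 - x)) + 1) + ((1/(1 - x)) + 1)/(1/(1 - x)) = (-x^3 + 6x^2 - 11x + 7)/(x^2 - 3x + 2); check: E(5) = 191/30 but E(-1/4) = -23/12.   [not invariant]
(B) x^2  ->  (1/(1 - x))^2 = (x - 1)^(-2); check: E(5) = 25 but E(-1/4) = 1/16.   [not invariant]
(C) x/(1 - x)  ->  (1/(1 - x))/(1 - (1/(1 - x))) = -1/x; check: E(5) = -5/4 but E(-1/4) = -1/5.   [not invariant]
(D) x + 1/(1 - x) + (x - 1)/x  ->  (1/(1 - x)) + 1/(1 - (1/(1 - x))) + ((1/(1 - x)) - 1)/(1/(1 - x)), which simplifies back to x + 1/(1 - x) + (x - 1)/x; check: E(5) = 111/20, E(-1/4) = 111/20.   [invariant]

Only (D) is unchanged. Indeed f(f(x)) = 1/(1 - 1/(1-x)) = (1-x)/(-x) = (x-1)/x, so E(x) = x + f(x) + f(f(x)) is the sum over the whole 3-cycle; applying f just permutes the three terms cyclically (x -> f(x) -> f(f(x)) -> x), leaving the sum unchanged.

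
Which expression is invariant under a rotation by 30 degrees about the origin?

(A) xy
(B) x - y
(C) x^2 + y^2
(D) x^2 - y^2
C

A rotation by 30 degrees sends (x, y) to (sqrt(3)x/2 - y/2, x/2 + sqrt(3)y/2).
Substitute the transformed coordinates into each option and compare with the original:
(A) xy  ->  (sqrt(3)x/2 - y/2)(x/2 + sqrt(3)y/2) = sqrt(3)x^2/4 + xy/2 - sqrt(3)y^2/4   [differs from xy: not invariant]
(B) x - y  ->  (sqrt(3)x/2 - y/2) - (x/2 + sqrt(3)y/2) = -x/2 + sqrt(3)x/2 - sqrt(3)y/2 - y/2   [differs from x - y: not invariant]
(C) x^2 + y^2  ->  (sqrt(3)x/2 - y/2)^2 + (x/2 + sqrt(3)y/2)^2 = x^2 + y^2   [equals x^2 + y^2: invariant]
(D) x^2 - y^2  ->  (sqrt(3)x/2 - y/2)^2 - (x/2 + sqrt(3)y/2)^2 = x^2/2 - sqrt(3)xy - y^2/2   [differs from x^2 - y^2: not invariant]

Only option (C), x^2 + y^2, is unchanged by the transformation.
Geometrically, x^2 + y^2 is the squared distance from the origin, which every rotation about the origin preserves.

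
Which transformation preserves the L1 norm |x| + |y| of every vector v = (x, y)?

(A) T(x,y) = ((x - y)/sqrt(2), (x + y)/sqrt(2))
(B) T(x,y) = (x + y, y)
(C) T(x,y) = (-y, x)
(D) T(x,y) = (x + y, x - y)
C

A transformation preserves a norm if ||T(v)|| = ||v|| for every v; a single vector where the norm changes rules an option out.

(A) T(x,y) = ((x - y)/sqrt(2), (x + y)/sqrt(2)): v = (1, 0) has norm |1| + |0| = 1, but T(v) = (sqrt(2)/2, sqrt(2)/2) has norm sqrt(2) -- not preserved.
(B) T(x,y) = (x + y, y): v = (0, 1) has norm |0| + |1| = 1, but T(v) = (1, 1) has norm 2 -- not preserved.
(C) T(x,y) = (-y, x): preserves the norm -- it only permutes the coordinates and/or flips signs, which leaves |x| + |y| unchanged.
(D) T(x,y) = (x + y, x - y): v = (1, 0) has norm |1| + |0| = 1, but T(v) = (1, 1) has norm 2 -- not preserved.

Therefore the answer is (C).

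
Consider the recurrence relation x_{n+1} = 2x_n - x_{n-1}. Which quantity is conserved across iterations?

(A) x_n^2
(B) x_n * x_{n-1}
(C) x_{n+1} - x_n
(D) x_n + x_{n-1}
C

For the recurrence x_{n+1} = 2x_n - x_{n-1}:

If x_{n+1} = 2x_n - x_{n-1}, then:
x_{n+1} - x_n = x_n - x_{n-1}
The first difference is constant throughout the sequence.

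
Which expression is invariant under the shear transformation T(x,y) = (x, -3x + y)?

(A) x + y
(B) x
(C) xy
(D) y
B

Under the shear T(x,y) = (x, -3x + y):
Substitute the transformed coordinates into each option and compare with the original:
(A) x + y  ->  (x) + (-3x + y) = -2x + y   [differs from x + y: not invariant]
(B) x  ->  (x) = x   [equals x: invariant]
(C) xy  ->  (x)(-3x + y) = -3x^2 + xy   [differs from xy: not invariant]
(D) y  ->  (-3x + y) = -3x + y   [differs from y: not invariant]

Only option (B), x, is unchanged by the transformation.
A vertical shear moves points parallel to the y-axis, so the x-coordinate (and any function of x alone) is unchanged.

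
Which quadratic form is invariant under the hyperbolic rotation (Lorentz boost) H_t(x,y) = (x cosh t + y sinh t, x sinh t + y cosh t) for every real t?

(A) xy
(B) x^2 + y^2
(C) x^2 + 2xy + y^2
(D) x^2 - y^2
D

Write x' = x cosh t + y sinh t, y' = x sinh t + y cosh t and substitute into each option:
(A) xy: (x cosh t + y sinh t)(x sinh t + y cosh t) = xy(cosh^2 t + sinh^2 t) + (x^2 + y^2) sinh t cosh t = xy cosh 2t + (x^2 + y^2)(sinh 2t)/2   [not invariant for t != 0]
(B) x^2 + y^2: (x cosh t + y sinh t)^2 + (x sinh t + y cosh t)^2 = (x^2 + y^2)(cosh^2 t + sinh^2 t) + 4xy sinh t cosh t = (x^2 + y^2) cosh 2t + 2xy sinh 2t   [not invariant for t != 0]
(C) x^2 + 2xy + y^2: (x' + y')^2 with x' + y' = (x + y)(cosh t + sinh t) = (x + y)e^t, so it becomes (x + y)^2 e^(2t)   [not invariant for t != 0]
(D) x^2 - y^2: (x cosh t + y sinh t)^2 - (x sinh t + y cosh t)^2 = x^2(cosh^2 t - sinh^2 t) + 2xy(cosh t sinh t - sinh t cosh t) + y^2(sinh^2 t - cosh^2 t) = x^2 - y^2   [invariant, using cosh^2 t - sinh^2 t = 1]

Only (D) x^2 - y^2 is unchanged; it is the Minkowski form preserved by Lorentz boosts, just as x^2 + y^2 is preserved by ordinary rotations.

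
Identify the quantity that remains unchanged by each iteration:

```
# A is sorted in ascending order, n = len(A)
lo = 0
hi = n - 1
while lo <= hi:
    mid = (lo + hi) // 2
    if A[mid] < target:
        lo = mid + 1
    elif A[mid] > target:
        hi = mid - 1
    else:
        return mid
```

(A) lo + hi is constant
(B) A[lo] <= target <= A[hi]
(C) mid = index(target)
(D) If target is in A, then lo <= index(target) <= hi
D

A loop invariant must hold before the first iteration and be re-established by every execution of the body.

(D) If target is in A, then lo <= index(target) <= hi: Before the loop [lo, hi] = [0, n-1] covers every index. When A[mid] < target, sortedness puts target strictly to the right of mid, so setting lo = mid + 1 keeps index(target) in [lo, hi]; symmetrically for hi = mid - 1. Hence 'if target is in A then lo <= index(target) <= hi' holds after every iteration, and when lo > hi it proves target is absent.

The other options fail:
(A) lo + hi is constant: each iteration moves exactly one of lo, hi, so lo + hi changes (e.g. 0 + (n-1) becomes (mid+1) + (n-1)).
(B) A[lo] <= target <= A[hi]: fails when target is not in A (e.g. target < A[0] already violates it before the loop), so it is not maintained in general.
(C) mid = index(target): mid is just the current probe; it equals index(target) only on the iteration that returns.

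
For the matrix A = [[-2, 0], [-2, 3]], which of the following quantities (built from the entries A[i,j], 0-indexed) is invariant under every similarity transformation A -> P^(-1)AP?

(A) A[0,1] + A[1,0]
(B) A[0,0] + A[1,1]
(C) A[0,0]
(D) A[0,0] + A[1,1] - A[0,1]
B

A[0,0] + A[1,1] is the trace of A. By the cyclic property of the trace, tr(P^(-1)AP) = tr(APP^(-1)) = tr(A), so it is the same for every matrix similar to A.

The other combinations are not similarity invariants. For example, take P = [[1, -1], [0, 1]] (det P = 1), so P^(-1) = [[1, 1], [0, 1]] and
B = P^(-1)AP = [[-4, 7], [-2, 5]].
Evaluating each option on A and on B:
(A) A[0,1] + A[1,0]: -2 for A, 5 for B -> changes
(B) A[0,0] + A[1,1]: 1 for A, 1 for B -> unchanged
(C) A[0,0]: -2 for A, -4 for B -> changes
(D) A[0,0] + A[1,1] - A[0,1]: 1 for A, -6 for B -> changes

Only (B) A[0,0] + A[1,1] = 1 survives (and it does so for every P, not just this one), so it is the invariant.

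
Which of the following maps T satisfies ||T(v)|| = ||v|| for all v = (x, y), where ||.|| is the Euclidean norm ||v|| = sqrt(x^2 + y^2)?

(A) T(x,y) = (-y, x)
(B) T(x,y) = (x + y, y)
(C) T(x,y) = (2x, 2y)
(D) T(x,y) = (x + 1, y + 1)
A

A transformation preserves a norm if ||T(v)|| = ||v|| for every v; a single vector where the norm changes rules an option out.

(A) T(x,y) = (-y, x): preserves the norm -- it is an orthogonal map (a rotation/reflection), and (-y)^2 + (x)^2 simplifies to x^2 + y^2.
(B) T(x,y) = (x + y, y): v = (0, 1) has norm sqrt((0)^2 + (1)^2) = 1, but T(v) = (1, 1) has norm sqrt(2) -- not preserved.
(C) T(x,y) = (2x, 2y): v = (1, 0) has norm sqrt((1)^2 + (0)^2) = 1, but T(v) = (2, 0) has norm 2 -- not preserved.
(D) T(x,y) = (x + 1, y + 1): v = (1, 0) has norm sqrt((1)^2 + (0)^2) = 1, but T(v) = (2, 1) has norm sqrt(5) -- not preserved.

Therefore the answer is (A).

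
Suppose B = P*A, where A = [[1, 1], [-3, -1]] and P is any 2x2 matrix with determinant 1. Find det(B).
2

By the multiplicative property of determinants, det(B) = det(P*A) = det(P) * det(A) = det(A),
so the determinant is invariant under multiplication by any determinant-1 matrix; we just need det(A).

det(A) = (1)(-1) - (1)(-3) = -1 - (-3) = 2

Therefore det(B) = 1 * 2 = 2.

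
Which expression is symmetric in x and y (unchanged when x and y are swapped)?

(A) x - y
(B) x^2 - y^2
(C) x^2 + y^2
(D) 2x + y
C

A symmetric expression is unchanged when the variables are permuted; here the transformation to test is the swap (x, y) -> (y, x).
Substitute the transformed coordinates into each option and compare with the original:
(A) x - y  ->  (y) - (x) = -x + y   [differs from x - y: not invariant]
(B) x^2 - y^2  ->  (y)^2 - (x)^2 = -x^2 + y^2   [differs from x^2 - y^2: not invariant]
(C) x^2 + y^2  ->  (y)^2 + (x)^2 = x^2 + y^2   [equals x^2 + y^2: invariant]
(D) 2x + y  ->  2(y) + (x) = x + 2y   [differs from 2x + y: not invariant]

Only option (C), x^2 + y^2, is unchanged by the transformation.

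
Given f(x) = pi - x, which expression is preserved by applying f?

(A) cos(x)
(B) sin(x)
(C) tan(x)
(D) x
B

For f(x) = pi - x:
sin(pi - x) = sin(x), so sine is invariant under this transformation.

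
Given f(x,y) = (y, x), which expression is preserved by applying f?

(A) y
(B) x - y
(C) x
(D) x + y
D

For f(x,y) = (y, x):
After applying f: x' = y, y' = x. So x' + y' = y + x = x + y.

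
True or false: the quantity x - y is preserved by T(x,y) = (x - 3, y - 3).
True

Substitute T(x,y) = (x - 3, y - 3) into the expression and compare with the original.

Original: x - y
After applying T: (x - 3) - (y - 3) = x - y

This is identical to the original x - y, so the expression is invariant.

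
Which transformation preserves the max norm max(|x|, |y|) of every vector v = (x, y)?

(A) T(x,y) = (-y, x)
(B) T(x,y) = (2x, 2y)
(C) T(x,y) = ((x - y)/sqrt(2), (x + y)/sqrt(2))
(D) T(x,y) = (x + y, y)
A

A transformation preserves a norm if ||T(v)|| = ||v|| for every v; a single vector where the norm changes rules an option out.

(A) T(x,y) = (-y, x): preserves the norm -- it only permutes the coordinates and/or flips signs, which leaves max(|x|, |y|) unchanged.
(B) T(x,y) = (2x, 2y): v = (1, 0) has norm max(|1|, |0|) = 1, but T(v) = (2, 0) has norm 2 -- not preserved.
(C) T(x,y) = ((x - y)/sqrt(2), (x + y)/sqrt(2)): v = (1, 0) has norm max(|1|, |0|) = 1, but T(v) = (sqrt(2)/2, sqrt(2)/2) has norm sqrt(2)/2 -- not preserved.
(D) T(x,y) = (x + y, y): v = (1, 1) has norm max(|1|, |1|) = 1, but T(v) = (2, 1) has norm 2 -- not preserved.

Therefore the answer is (A).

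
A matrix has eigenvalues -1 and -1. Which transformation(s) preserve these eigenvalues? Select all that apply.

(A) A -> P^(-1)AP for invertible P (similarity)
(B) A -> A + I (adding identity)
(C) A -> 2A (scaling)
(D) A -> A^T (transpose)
A and D

Eigenvalues are preserved by:
1. Similarity transformations: A -> P^(-1)AP (same characteristic polynomial)
2. Transpose: A^T has the same eigenvalues as A

Eigenvalues are NOT preserved by:
- Adding identity: eigenvalues become -1+1, -1+1
- Scaling: eigenvalues become -2, -2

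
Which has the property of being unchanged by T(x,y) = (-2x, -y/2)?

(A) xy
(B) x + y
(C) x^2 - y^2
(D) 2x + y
A

An expression E(x,y) is invariant under T if E(T(x,y)) = E(x,y). Here T(x,y) = (-2x, -y/2).
Substitute the transformed coordinates into each option and compare with the original:
(A) xy  ->  (-2x)(-y/2) = xy   [equals xy: invariant]
(B) x + y  ->  (-2x) + (-y/2) = -2x - y/2   [differs from x + y: not invariant]
(C) x^2 - y^2  ->  (-2x)^2 - (-y/2)^2 = 4x^2 - y^2/4   [differs from x^2 - y^2: not invariant]
(D) 2x + y  ->  2(-2x) + (-y/2) = -4x - y/2   [differs from 2x + y: not invariant]

Only option (A), xy, is unchanged by the transformation.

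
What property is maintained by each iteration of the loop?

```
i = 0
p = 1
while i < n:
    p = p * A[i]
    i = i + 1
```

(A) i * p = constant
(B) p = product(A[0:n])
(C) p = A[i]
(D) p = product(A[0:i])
D

A loop invariant must hold before the first iteration and be re-established by every execution of the body.

(D) p = product(A[0:i]): Initially i = 0 and p = 1 = product of the empty slice A[0:0]. If p = product(A[0:i]) holds at the top of an iteration, the body sets p to product(A[0:i]) * A[i] = product(A[0:i+1]) and then i to i+1, so the property is restored. At exit i = n, giving p = product(A[0:n]).

The other options fail:
(A) i * p = constant: initially i * p = 0, but after one iteration it is 1 * A[0], which is nonzero in general.
(B) p = product(A[0:n]): false before the loop (p = 1, not the full product) -- it only becomes true at exit.
(C) p = A[i]: after the first iteration p = A[0] but i = 1; in general p is a product of several elements, not a single one.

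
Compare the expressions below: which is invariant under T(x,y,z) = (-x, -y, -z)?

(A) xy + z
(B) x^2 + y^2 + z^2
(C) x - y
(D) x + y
B

Apply T(x,y,z) = (-x, -y, -z) to each option, i.e. replace (x, y, z) by the transformed coordinates.
Substitute the transformed coordinates into each option and compare with the original:
(A) xy + z  ->  (-x)(-y) + (-z) = xy - z   [differs from xy + z: not invariant]
(B) x^2 + y^2 + z^2  ->  (-x)^2 + (-y)^2 + (-z)^2 = x^2 + y^2 + z^2   [equals x^2 + y^2 + z^2: invariant]
(C) x - y  ->  (-x) - (-y) = -x + y   [differs from x - y: not invariant]
(D) x + y  ->  (-x) + (-y) = -x - y   [differs from x + y: not invariant]

Only option (B), x^2 + y^2 + z^2, is unchanged by the transformation.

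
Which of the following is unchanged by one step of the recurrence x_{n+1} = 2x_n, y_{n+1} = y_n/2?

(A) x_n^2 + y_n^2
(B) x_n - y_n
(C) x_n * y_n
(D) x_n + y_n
C

For the recurrence x_{n+1} = 2x_n, y_{n+1} = y_n/2:

x_{n+1} * y_{n+1} = (2x_n) * (y_n/2) = x_n * y_n
The product is conserved.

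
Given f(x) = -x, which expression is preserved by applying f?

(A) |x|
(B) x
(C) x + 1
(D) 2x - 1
A

For f(x) = -x:
Applying f replaces x by -x. Since |-x| = |x|, the absolute value is unchanged by f, whereas x -> -x, 2x - 1 -> -2x - 1 and x + 1 -> -x + 1 all change.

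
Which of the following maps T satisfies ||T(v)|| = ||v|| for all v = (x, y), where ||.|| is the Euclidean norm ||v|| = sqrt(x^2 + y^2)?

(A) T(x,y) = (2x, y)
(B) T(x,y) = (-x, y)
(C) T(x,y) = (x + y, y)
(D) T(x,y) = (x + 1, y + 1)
B

A transformation preserves a norm if ||T(v)|| = ||v|| for every v; a single vector where the norm changes rules an option out.

(A) T(x,y) = (2x, y): v = (1, 0) has norm sqrt((1)^2 + (0)^2) = 1, but T(v) = (2, 0) has norm 2 -- not preserved.
(B) T(x,y) = (-x, y): preserves the norm -- it is an orthogonal map (a rotation/reflection), and (-x)^2 + (y)^2 simplifies to x^2 + y^2.
(C) T(x,y) = (x + y, y): v = (0, 1) has norm sqrt((0)^2 + (1)^2) = 1, but T(v) = (1, 1) has norm sqrt(2) -- not preserved.
(D) T(x,y) = (x + 1, y + 1): v = (1, 0) has norm sqrt((1)^2 + (0)^2) = 1, but T(v) = (2, 1) has norm sqrt(5) -- not preserved.

Therefore the answer is (B).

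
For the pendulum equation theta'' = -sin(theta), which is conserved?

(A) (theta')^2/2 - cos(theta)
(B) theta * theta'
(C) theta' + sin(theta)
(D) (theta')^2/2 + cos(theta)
A

A first integral I satisfies dI/dt = 0 along every solution. Differentiate each option and use the equation of motion:
(A) d/dt[(theta')^2/2 - cos(theta)] = theta' theta'' + sin(theta) theta' = theta'(-sin(theta)) + theta' sin(theta) = 0
(B) d/dt[theta * theta'] = (theta')^2 + theta theta'' = (theta')^2 - theta sin(theta), not identically 0
(C) d/dt[theta' + sin(theta)] = theta'' + cos(theta) theta' = -sin(theta) + theta' cos(theta), not identically 0
(D) d/dt[(theta')^2/2 + cos(theta)] = theta' theta'' - sin(theta) theta' = -2 theta' sin(theta), not identically 0

Only (A) has zero time-derivative. This is the total energy: kinetic (theta')^2/2 plus potential -cos(theta).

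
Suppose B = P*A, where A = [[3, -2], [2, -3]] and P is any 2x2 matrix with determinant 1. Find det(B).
-5

By the multiplicative property of determinants, det(B) = det(P*A) = det(P) * det(A) = det(A),
so the determinant is invariant under multiplication by any determinant-1 matrix; we just need det(A).

det(A) = (3)(-3) - (-2)(2) = -9 - (-4) = -5

Therefore det(B) = 1 * (-5) = -5.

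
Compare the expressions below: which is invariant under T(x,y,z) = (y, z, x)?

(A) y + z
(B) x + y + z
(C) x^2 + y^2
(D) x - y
B

Apply T(x,y,z) = (y, z, x) to each option, i.e. replace (x, y, z) by the transformed coordinates.
Substitute the transformed coordinates into each option and compare with the original:
(A) y + z  ->  (z) + (x) = x + z   [differs from y + z: not invariant]
(B) x + y + z  ->  (y) + (z) + (x) = x + y + z   [equals x + y + z: invariant]
(C) x^2 + y^2  ->  (y)^2 + (z)^2 = y^2 + z^2   [differs from x^2 + y^2: not invariant]
(D) x - y  ->  (y) - (z) = y - z   [differs from x - y: not invariant]

Only option (B), x + y + z, is unchanged by the transformation.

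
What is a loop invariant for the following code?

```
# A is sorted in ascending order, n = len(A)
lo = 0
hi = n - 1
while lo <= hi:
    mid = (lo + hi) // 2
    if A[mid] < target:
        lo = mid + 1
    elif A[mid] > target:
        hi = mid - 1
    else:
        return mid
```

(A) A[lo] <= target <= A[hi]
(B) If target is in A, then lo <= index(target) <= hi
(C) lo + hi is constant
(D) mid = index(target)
B

A loop invariant must hold before the first iteration and be re-established by every execution of the body.

(B) If target is in A, then lo <= index(target) <= hi: Before the loop [lo, hi] = [0, n-1] covers every index. When A[mid] < target, sortedness puts target strictly to the right of mid, so setting lo = mid + 1 keeps index(target) in [lo, hi]; symmetrically for hi = mid - 1. Hence 'if target is in A then lo <= index(target) <= hi' holds after every iteration, and when lo > hi it proves target is absent.

The other options fail:
(A) A[lo] <= target <= A[hi]: fails when target is not in A (e.g. target < A[0] already violates it before the loop), so it is not maintained in general.
(C) lo + hi is constant: each iteration moves exactly one of lo, hi, so lo + hi changes (e.g. 0 + (n-1) becomes (mid+1) + (n-1)).
(D) mid = index(target): mid is just the current probe; it equals index(target) only on the iteration that returns.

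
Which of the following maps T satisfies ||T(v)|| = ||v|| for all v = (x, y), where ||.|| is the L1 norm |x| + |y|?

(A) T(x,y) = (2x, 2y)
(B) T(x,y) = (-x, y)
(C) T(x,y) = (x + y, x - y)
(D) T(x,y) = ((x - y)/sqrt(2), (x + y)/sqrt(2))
B

A transformation preserves a norm if ||T(v)|| = ||v|| for every v; a single vector where the norm changes rules an option out.

(A) T(x,y) = (2x, 2y): v = (1, 0) has norm |1| + |0| = 1, but T(v) = (2, 0) has norm 2 -- not preserved.
(B) T(x,y) = (-x, y): preserves the norm -- it only permutes the coordinates and/or flips signs, which leaves |x| + |y| unchanged.
(C) T(x,y) = (x + y, x - y): v = (1, 0) has norm |1| + |0| = 1, but T(v) = (1, 1) has norm 2 -- not preserved.
(D) T(x,y) = ((x - y)/sqrt(2), (x + y)/sqrt(2)): v = (1, 0) has norm |1| + |0| = 1, but T(v) = (sqrt(2)/2, sqrt(2)/2) has norm sqrt(2) -- not preserved.

Therefore the answer is (B).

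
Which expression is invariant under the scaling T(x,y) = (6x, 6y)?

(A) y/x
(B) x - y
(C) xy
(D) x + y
A

Under the uniform scaling T(x,y) = (6x, 6y):
Substitute the transformed coordinates into each option and compare with the original:
(A) y/x  ->  (6y)/(6x) = y/x   [equals y/x: invariant]
(B) x - y  ->  (6x) - (6y) = 6x - 6y   [differs from x - y: not invariant]
(C) xy  ->  (6x)(6y) = 36xy   [differs from xy: not invariant]
(D) x + y  ->  (6x) + (6y) = 6x + 6y   [differs from x + y: not invariant]

Only option (A), y/x, is unchanged by the transformation.
The common factor 6 cancels in a ratio of coordinates, while sums, products and sums of squares pick up factors of 6 or 36.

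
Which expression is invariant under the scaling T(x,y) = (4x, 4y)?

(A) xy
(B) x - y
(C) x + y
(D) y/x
D

Under the uniform scaling T(x,y) = (4x, 4y):
Substitute the transformed coordinates into each option and compare with the original:
(A) xy  ->  (4x)(4y) = 16xy   [differs from xy: not invariant]
(B) x - y  ->  (4x) - (4y) = 4x - 4y   [differs from x - y: not invariant]
(C) x + y  ->  (4x) + (4y) = 4x + 4y   [differs from x + y: not invariant]
(D) y/x  ->  (4y)/(4x) = y/x   [equals y/x: invariant]

Only option (D), y/x, is unchanged by the transformation.
The common factor 4 cancels in a ratio of coordinates, while sums, products and sums of squares pick up factors of 4 or 16.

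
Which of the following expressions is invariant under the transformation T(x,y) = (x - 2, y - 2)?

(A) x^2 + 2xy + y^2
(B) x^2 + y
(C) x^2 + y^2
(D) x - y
D

An expression E(x,y) is invariant under T if E(T(x,y)) = E(x,y). Here T(x,y) = (x - 2, y - 2).
Substitute the transformed coordinates into each option and compare with the original:
(A) x^2 + 2xy + y^2  ->  (x - 2)^2 + 2(x - 2)(y - 2) + (y - 2)^2 = x^2 + 2xy - 8x + y^2 - 8y + 16   [differs from x^2 + 2xy + y^2: not invariant]
(B) x^2 + y  ->  (x - 2)^2 + (y - 2) = x^2 - 4x + y + 2   [differs from x^2 + y: not invariant]
(C) x^2 + y^2  ->  (x - 2)^2 + (y - 2)^2 = x^2 - 4x + y^2 - 4y + 8   [differs from x^2 + y^2: not invariant]
(D) x - y  ->  (x - 2) - (y - 2) = x - y   [equals x - y: invariant]

Only option (D), x - y, is unchanged by the transformation.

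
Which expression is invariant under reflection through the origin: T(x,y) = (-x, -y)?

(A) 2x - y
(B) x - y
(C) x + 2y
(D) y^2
D

The map is reflection through the origin: T(x,y) = (-x, -y).
Substitute the transformed coordinates into each option and compare with the original:
(A) 2x - y  ->  2(-x) - (-y) = -2x + y   [differs from 2x - y: not invariant]
(B) x - y  ->  (-x) - (-y) = -x + y   [differs from x - y: not invariant]
(C) x + 2y  ->  (-x) + 2(-y) = -x - 2y   [differs from x + 2y: not invariant]
(D) y^2  ->  (-y)^2 = y^2   [equals y^2: invariant]

Only option (D), y^2, is unchanged by the transformation.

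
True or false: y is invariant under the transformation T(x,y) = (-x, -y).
False

Substitute T(x,y) = (-x, -y) into the expression and compare with the original.

Original: y
After applying T: (-y) = -y

This differs from the original y (difference: -2y), so the expression is NOT invariant.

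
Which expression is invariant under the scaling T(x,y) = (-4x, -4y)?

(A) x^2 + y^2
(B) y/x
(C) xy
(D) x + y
B

Under the uniform scaling T(x,y) = (-4x, -4y):
Substitute the transformed coordinates into each option and compare with the original:
(A) x^2 + y^2  ->  (-4x)^2 + (-4y)^2 = 16x^2 + 16y^2   [differs from x^2 + y^2: not invariant]
(B) y/x  ->  (-4y)/(-4x) = y/x   [equals y/x: invariant]
(C) xy  ->  (-4x)(-4y) = 16xy   [differs from xy: not invariant]
(D) x + y  ->  (-4x) + (-4y) = -4x - 4y   [differs from x + y: not invariant]

Only option (B), y/x, is unchanged by the transformation.
The common factor -4 cancels in a ratio of coordinates, while sums, products and sums of squares pick up factors of -4 or 16.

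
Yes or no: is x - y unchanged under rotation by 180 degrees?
No

Applying rotation by 180 degrees: x' = x*cos(180 degrees) - y*sin(180 degrees) = -x, y' = x*sin(180 degrees) + y*cos(180 degrees) = -y

Substituting into x - y:
(-x) - (-y)
= -x + y

This differs from the original expression x - y, so it is NOT invariant.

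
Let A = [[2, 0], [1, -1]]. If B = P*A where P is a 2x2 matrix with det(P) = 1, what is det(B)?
-2

By the multiplicative property of determinants, det(B) = det(P*A) = det(P) * det(A) = det(A),
so the determinant is invariant under multiplication by any determinant-1 matrix; we just need det(A).

det(A) = (2)(-1) - (0)(1) = -2 - 0 = -2

Therefore det(B) = 1 * (-2) = -2.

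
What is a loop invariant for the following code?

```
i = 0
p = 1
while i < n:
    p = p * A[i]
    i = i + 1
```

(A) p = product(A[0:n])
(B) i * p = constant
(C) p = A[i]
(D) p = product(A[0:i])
D

A loop invariant must hold before the first iteration and be re-established by every execution of the body.

(D) p = product(A[0:i]): Initially i = 0 and p = 1 = product of the empty slice A[0:0]. If p = product(A[0:i]) holds at the top of an iteration, the body sets p to product(A[0:i]) * A[i] = product(A[0:i+1]) and then i to i+1, so the property is restored. At exit i = n, giving p = product(A[0:n]).

The other options fail:
(A) p = product(A[0:n]): false before the loop (p = 1, not the full product) -- it only becomes true at exit.
(B) i * p = constant: initially i * p = 0, but after one iteration it is 1 * A[0], which is nonzero in general.
(C) p = A[i]: after the first iteration p = A[0] but i = 1; in general p is a product of several elements, not a single one.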